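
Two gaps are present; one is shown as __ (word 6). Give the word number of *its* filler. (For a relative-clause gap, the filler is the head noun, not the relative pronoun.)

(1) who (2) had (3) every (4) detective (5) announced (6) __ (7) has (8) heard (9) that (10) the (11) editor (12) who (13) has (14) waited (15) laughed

1

The marked gap is the subject of "heard".
Its filler is the fronted wh-phrase "who", at word 1.
(The other dependency links word 11 to a gap after word 12.)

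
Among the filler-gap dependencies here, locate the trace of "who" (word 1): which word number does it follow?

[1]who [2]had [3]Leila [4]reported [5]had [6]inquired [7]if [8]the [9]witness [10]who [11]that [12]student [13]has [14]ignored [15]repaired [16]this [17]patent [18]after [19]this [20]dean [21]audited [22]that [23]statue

The displaced element is "who" (word 1).
It is linked across 1 clause boundary (Ø).
It functions as the subject of "inquired", so the gap sits immediately after word 4 ("reported").
Base order: Leila had reported that who had inquired if the witness who that student has ignored repaired this patent after this dean audited that statue.

4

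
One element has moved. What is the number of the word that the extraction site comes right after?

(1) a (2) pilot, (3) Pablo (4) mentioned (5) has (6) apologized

4

The displaced element is "a pilot" (word 2).
It is linked across 1 clause boundary (Ø).
It functions as the subject of "apologized", so the gap sits immediately after word 4 ("mentioned").
Base order: Pablo mentioned that a pilot has apologized.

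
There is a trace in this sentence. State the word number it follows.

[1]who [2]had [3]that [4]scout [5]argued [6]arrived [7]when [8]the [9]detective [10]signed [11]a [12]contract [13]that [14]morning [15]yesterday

The displaced element is "who" (word 1).
It is linked across 1 clause boundary (Ø).
It functions as the subject of "arrived", so the gap sits immediately after word 5 ("argued").
Base order: That scout had argued that who arrived when the detective signed a contract that morning yesterday.

5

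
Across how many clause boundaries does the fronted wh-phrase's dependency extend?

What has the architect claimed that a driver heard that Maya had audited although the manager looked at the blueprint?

"what" is extracted from the object of "audited".
Boundaries crossed, outermost first: [that], [that] — 2 in total.

2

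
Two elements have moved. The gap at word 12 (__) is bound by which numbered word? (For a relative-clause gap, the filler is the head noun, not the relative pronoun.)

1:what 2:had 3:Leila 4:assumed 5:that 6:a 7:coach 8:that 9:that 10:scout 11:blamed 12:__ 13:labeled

7

The marked gap is inside the relative clause, the direct object of "blamed".
Its filler is the head noun "coach" (via "that"), at word 7.
(The other dependency links word 1 to a gap after word 13.)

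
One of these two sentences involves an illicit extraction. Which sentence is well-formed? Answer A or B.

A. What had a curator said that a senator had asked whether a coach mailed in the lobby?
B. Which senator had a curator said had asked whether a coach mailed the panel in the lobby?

B

In A, the wh-phrase is extracted from inside a wh-island (introduced by "whether"), which blocks movement.
In B, the extraction path crosses only that-complement boundaries, which are transparent.
So B is grammatical.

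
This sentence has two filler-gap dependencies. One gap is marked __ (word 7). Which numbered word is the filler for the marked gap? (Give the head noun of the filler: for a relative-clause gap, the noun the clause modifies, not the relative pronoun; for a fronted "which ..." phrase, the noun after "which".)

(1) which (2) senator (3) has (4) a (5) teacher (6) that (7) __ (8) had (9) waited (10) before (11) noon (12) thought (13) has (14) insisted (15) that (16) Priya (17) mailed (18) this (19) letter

5

The marked gap is inside the relative clause, the subject of "waited".
Its filler is the head noun "teacher" (via "that"), at word 5.
(The other dependency links word 2 to a gap after word 12.)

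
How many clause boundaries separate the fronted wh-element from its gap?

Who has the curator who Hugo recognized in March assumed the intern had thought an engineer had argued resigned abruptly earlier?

3

"who" is extracted from the subject of "resigned".
Boundaries crossed, outermost first: [Ø], [Ø], [Ø] — 3 in total.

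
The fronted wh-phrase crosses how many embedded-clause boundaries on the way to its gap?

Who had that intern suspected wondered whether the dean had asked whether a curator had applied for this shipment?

"who" is extracted from the subject of "wondered".
Boundaries crossed, outermost first: [Ø] — 1 in total.

1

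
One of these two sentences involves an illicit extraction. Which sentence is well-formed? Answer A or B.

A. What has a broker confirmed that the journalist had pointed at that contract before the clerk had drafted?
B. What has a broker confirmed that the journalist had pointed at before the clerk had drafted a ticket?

In A, the wh-phrase is extracted from inside an adjunct island (introduced by "before"), which blocks movement.
In B, the extraction path crosses only that-complement boundaries, which are transparent.
So B is grammatical.

B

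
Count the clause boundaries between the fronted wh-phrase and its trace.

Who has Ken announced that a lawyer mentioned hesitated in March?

2

"who" is extracted from the subject of "hesitated".
Boundaries crossed, outermost first: [that], [Ø] — 2 in total.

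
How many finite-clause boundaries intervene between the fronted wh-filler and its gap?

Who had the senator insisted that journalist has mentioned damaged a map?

"who" is extracted from the subject of "damaged".
Boundaries crossed, outermost first: [Ø], [Ø] — 2 in total.

2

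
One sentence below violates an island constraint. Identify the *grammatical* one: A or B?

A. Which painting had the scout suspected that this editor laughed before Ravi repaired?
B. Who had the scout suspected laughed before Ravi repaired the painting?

In A, the wh-phrase is extracted from inside an adjunct island (introduced by "before"), which blocks movement.
In B, the extraction path crosses only that-complement boundaries, which are transparent.
So B is grammatical.

B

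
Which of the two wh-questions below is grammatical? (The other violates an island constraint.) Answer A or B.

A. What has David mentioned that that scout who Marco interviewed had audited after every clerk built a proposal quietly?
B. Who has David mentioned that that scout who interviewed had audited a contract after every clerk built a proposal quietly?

In B, the wh-phrase is extracted from inside a complex-NP island (relative clause) (introduced by "who"), which blocks movement.
In A, the extraction path crosses only that-complement boundaries, which are transparent.
So A is grammatical.

A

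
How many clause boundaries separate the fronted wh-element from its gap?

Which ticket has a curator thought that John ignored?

1

"which ticket" is extracted from the object of "ignored".
Boundaries crossed, outermost first: [that] — 1 in total.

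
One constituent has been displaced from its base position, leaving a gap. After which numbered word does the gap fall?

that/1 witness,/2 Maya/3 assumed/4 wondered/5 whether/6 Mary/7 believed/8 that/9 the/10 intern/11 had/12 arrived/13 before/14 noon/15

4

The displaced element is "that witness" (word 2).
It is linked across 1 clause boundary (Ø).
It functions as the subject of "wondered", so the gap sits immediately after word 4 ("assumed").
Base order: Maya assumed that witness wondered whether Mary believed that the intern had arrived before noon.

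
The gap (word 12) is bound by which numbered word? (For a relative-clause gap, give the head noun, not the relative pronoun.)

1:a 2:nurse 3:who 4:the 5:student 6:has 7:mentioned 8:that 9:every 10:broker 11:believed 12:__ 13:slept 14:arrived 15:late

The gap at 12 is the subject of "slept", inside a relative clause.
The relative pronoun is "who" (word 3); it is bound by the head noun immediately before it.
Its filler is the head noun "nurse", at word 2.

2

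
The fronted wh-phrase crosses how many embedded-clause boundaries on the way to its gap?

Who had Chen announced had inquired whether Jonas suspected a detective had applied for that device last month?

"who" is extracted from the subject of "inquired".
Boundaries crossed, outermost first: [Ø] — 1 in total.

1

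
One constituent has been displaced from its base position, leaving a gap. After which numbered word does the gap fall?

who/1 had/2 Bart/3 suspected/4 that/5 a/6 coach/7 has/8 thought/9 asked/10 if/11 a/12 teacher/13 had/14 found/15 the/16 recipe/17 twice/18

9

The displaced element is "who" (word 1).
It is linked across 2 clause boundaries (that → Ø).
It functions as the subject of "asked", so the gap sits immediately after word 9 ("thought").
Base order: Bart had suspected that a coach has thought that who asked if a teacher had found the recipe twice.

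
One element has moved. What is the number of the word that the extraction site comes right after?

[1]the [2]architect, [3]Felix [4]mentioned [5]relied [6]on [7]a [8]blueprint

4

The displaced element is "the architect" (word 2).
It is linked across 1 clause boundary (Ø).
It functions as the subject of "relied", so the gap sits immediately after word 4 ("mentioned").
Base order: Felix mentioned the architect relied on a blueprint.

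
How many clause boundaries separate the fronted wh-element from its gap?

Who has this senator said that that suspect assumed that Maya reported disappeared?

3

"who" is extracted from the subject of "disappeared".
Boundaries crossed, outermost first: [that], [that], [Ø] — 3 in total.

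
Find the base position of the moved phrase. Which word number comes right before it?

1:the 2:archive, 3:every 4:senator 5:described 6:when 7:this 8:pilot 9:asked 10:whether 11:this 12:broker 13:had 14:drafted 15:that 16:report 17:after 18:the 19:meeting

The displaced element is "the archive" (word 2).
It functions as the direct object of "described", so the gap sits immediately after word 5 ("described").
Base order: Every senator described the archive when this pilot asked whether this broker had drafted that report after the meeting.

5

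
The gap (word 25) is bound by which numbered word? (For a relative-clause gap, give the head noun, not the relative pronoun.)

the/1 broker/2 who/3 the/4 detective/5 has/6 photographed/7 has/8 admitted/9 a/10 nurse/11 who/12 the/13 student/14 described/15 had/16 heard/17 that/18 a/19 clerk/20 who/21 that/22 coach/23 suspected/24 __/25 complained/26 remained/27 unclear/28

The gap at 25 is the subject of "complained", inside a relative clause.
The relative pronoun is "who" (word 21); it is bound by the head noun immediately before it.
Its filler is the head noun "clerk", at word 20.

20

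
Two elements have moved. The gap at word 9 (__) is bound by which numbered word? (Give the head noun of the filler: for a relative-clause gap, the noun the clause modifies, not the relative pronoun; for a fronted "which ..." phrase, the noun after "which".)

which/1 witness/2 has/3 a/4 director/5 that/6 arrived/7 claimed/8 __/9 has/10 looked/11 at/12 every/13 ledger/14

The marked gap is the subject of "looked".
Its filler is the fronted wh-phrase "which witness", at word 2.
(The other dependency links word 5 to a gap after word 6.)

2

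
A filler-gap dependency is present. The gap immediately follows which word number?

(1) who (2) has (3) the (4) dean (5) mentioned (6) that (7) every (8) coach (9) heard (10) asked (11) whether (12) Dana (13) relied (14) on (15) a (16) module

The displaced element is "who" (word 1).
It is linked across 2 clause boundaries (that → Ø).
It functions as the subject of "asked", so the gap sits immediately after word 9 ("heard").
Base order: The dean has mentioned that every coach heard that who asked whether Dana relied on a module.

9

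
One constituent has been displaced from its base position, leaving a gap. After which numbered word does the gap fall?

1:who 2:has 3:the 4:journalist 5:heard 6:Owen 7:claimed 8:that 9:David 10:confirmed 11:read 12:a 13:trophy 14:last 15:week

The displaced element is "who" (word 1).
It is linked across 3 clause boundaries (Ø → that → Ø).
It functions as the subject of "read", so the gap sits immediately after word 10 ("confirmed").
Base order: The journalist has heard Owen claimed that David confirmed who read a trophy last week.

10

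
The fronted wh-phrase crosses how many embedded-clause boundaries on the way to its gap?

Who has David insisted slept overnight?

1

"who" is extracted from the subject of "slept".
Boundaries crossed, outermost first: [Ø] — 1 in total.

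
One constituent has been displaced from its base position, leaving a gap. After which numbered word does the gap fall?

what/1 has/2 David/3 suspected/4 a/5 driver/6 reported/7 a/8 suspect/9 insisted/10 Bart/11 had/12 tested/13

The displaced element is "what" (word 1).
It is linked across 3 clause boundaries (Ø → Ø → Ø).
It functions as the direct object of "tested", so the gap sits immediately after word 13 ("tested").
Base order: David has suspected a driver reported a suspect insisted Bart had tested what.

13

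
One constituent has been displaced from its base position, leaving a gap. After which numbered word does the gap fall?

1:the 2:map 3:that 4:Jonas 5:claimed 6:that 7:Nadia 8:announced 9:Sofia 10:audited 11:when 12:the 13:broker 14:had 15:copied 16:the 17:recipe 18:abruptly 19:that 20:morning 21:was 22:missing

The displaced element is "the map" (word 2).
It is linked across 2 clause boundaries (that → Ø).
It functions as the direct object of "audited", so the gap sits immediately after word 10 ("audited").
Base order: Jonas claimed that Nadia announced Sofia audited the map when the broker had copied the recipe abruptly that morning.

10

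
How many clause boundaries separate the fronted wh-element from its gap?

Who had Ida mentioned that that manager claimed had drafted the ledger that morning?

"who" is extracted from the subject of "drafted".
Boundaries crossed, outermost first: [that], [Ø] — 2 in total.

2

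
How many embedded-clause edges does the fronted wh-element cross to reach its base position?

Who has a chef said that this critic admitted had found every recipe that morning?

"who" is extracted from the subject of "found".
Boundaries crossed, outermost first: [that], [Ø] — 2 in total.

2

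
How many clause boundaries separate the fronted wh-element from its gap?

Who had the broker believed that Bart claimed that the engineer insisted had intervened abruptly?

3

"who" is extracted from the subject of "intervened".
Boundaries crossed, outermost first: [that], [that], [Ø] — 3 in total.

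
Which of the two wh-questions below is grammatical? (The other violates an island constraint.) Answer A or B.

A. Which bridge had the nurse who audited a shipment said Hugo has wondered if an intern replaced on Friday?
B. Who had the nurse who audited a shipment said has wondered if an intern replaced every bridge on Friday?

In A, the wh-phrase is extracted from inside a wh-island (introduced by "if"), which blocks movement.
In B, the extraction path crosses only that-complement boundaries, which are transparent.
So B is grammatical.

B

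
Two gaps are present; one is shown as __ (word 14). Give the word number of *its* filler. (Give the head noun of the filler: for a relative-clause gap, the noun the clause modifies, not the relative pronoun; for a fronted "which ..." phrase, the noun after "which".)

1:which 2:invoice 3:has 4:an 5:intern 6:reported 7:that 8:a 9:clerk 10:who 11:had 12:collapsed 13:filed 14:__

2

The marked gap is the direct object of "filed".
Its filler is the fronted wh-phrase "which invoice", at word 2.
(The other dependency links word 9 to a gap after word 10.)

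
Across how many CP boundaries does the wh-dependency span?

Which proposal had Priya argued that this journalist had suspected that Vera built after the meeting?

"which proposal" is extracted from the object of "built".
Boundaries crossed, outermost first: [that], [that] — 2 in total.

2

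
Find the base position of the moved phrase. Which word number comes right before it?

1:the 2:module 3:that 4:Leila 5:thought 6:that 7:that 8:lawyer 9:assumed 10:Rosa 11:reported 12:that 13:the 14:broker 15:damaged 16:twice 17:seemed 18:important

15

The displaced element is "the module" (word 2).
It is linked across 3 clause boundaries (that → Ø → that).
It functions as the direct object of "damaged", so the gap sits immediately after word 15 ("damaged").
Base order: Leila thought that that lawyer assumed Rosa reported that the broker damaged the module twice.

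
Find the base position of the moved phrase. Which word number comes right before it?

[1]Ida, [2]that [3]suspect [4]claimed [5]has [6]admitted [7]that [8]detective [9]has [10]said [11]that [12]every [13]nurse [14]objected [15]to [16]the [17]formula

The displaced element is "Ida" (word 1).
It is linked across 1 clause boundary (Ø).
It functions as the subject of "admitted", so the gap sits immediately after word 4 ("claimed").
Base order: That suspect claimed Ida has admitted that detective has said that every nurse objected to the formula.

4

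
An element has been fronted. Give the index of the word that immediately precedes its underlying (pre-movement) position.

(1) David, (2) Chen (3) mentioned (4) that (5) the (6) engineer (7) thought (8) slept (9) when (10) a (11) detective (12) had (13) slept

The displaced element is "David" (word 1).
It is linked across 2 clause boundaries (that → Ø).
It functions as the subject of "slept", so the gap sits immediately after word 7 ("thought").
Base order: Chen mentioned that the engineer thought that David slept when a detective had slept.

7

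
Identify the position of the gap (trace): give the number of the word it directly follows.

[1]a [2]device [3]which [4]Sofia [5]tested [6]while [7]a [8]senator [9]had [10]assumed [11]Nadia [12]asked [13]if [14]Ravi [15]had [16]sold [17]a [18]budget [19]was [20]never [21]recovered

5

The displaced element is "a device" (word 2).
It functions as the direct object of "tested", so the gap sits immediately after word 5 ("tested").
Base order: Sofia tested a device while a senator had assumed Nadia asked if Ravi had sold a budget.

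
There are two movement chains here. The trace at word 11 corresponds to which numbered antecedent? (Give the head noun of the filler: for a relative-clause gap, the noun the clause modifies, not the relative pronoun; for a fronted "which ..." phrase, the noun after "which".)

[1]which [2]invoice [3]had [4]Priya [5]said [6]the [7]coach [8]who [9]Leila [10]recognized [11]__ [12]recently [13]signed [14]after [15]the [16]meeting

The marked gap is inside the relative clause, the direct object of "recognized".
Its filler is the head noun "coach" (via "who"), at word 7.
(The other dependency links word 2 to a gap after word 13.)

7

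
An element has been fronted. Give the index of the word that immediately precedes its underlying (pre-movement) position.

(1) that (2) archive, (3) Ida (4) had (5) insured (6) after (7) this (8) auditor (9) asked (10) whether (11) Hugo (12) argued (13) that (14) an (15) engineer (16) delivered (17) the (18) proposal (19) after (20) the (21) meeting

5

The displaced element is "that archive" (word 2).
It functions as the direct object of "insured", so the gap sits immediately after word 5 ("insured").
Base order: Ida had insured that archive after this auditor asked whether Hugo argued that an engineer delivered the proposal after the meeting.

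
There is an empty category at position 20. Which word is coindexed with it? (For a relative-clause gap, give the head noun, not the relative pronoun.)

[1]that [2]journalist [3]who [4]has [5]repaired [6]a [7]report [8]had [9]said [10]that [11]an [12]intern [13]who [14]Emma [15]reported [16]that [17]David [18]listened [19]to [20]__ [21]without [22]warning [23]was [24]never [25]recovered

The gap at 20 is the prepositional object of "listened", inside a relative clause.
The relative pronoun is "who" (word 13); it is bound by the head noun immediately before it.
Its filler is the head noun "intern", at word 12.

12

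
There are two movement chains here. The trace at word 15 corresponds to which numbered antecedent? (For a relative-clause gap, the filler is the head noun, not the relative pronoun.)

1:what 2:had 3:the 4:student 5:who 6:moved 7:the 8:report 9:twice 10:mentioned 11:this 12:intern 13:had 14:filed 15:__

1

The marked gap is the direct object of "filed".
Its filler is the fronted wh-phrase "what", at word 1.
(The other dependency links word 4 to a gap after word 5.)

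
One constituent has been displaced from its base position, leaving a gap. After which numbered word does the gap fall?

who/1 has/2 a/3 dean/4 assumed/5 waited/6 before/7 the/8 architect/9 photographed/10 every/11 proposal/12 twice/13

5

The displaced element is "who" (word 1).
It is linked across 1 clause boundary (Ø).
It functions as the subject of "waited", so the gap sits immediately after word 5 ("assumed").
Base order: A dean has assumed that who waited before the architect photographed every proposal twice.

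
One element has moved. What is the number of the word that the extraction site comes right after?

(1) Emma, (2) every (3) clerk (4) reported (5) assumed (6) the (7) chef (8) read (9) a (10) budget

4

The displaced element is "Emma" (word 1).
It is linked across 1 clause boundary (Ø).
It functions as the subject of "assumed", so the gap sits immediately after word 4 ("reported").
Base order: Every clerk reported that Emma assumed the chef read a budget.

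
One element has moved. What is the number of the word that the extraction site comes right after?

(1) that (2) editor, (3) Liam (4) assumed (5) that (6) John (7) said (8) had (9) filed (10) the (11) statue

7

The displaced element is "that editor" (word 2).
It is linked across 2 clause boundaries (that → Ø).
It functions as the subject of "filed", so the gap sits immediately after word 7 ("said").
Base order: Liam assumed that John said that that editor had filed the statue.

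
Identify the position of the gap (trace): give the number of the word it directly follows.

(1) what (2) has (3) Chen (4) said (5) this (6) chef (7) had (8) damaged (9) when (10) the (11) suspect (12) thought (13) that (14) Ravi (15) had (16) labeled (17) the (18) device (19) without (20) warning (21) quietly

The displaced element is "what" (word 1).
It is linked across 1 clause boundary (Ø).
It functions as the direct object of "damaged", so the gap sits immediately after word 8 ("damaged").
Base order: Chen has said this chef had damaged what when the suspect thought that Ravi had labeled the device without warning quietly.

8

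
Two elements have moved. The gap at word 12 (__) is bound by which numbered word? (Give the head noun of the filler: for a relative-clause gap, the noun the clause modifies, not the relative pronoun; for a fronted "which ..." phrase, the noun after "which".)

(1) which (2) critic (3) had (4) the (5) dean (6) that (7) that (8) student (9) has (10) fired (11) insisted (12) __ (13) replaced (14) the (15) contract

2

The marked gap is the subject of "replaced".
Its filler is the fronted wh-phrase "which critic", at word 2.
(The other dependency links word 5 to a gap after word 10.)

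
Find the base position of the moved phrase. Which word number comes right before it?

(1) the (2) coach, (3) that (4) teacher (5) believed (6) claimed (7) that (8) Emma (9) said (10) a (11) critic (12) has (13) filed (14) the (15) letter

5

The displaced element is "the coach" (word 2).
It is linked across 1 clause boundary (Ø).
It functions as the subject of "claimed", so the gap sits immediately after word 5 ("believed").
Base order: That teacher believed that the coach claimed that Emma said a critic has filed the letter.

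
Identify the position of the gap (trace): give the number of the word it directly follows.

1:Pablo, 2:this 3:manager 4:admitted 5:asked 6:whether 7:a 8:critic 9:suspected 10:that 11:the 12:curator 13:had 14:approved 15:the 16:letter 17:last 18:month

4

The displaced element is "Pablo" (word 1).
It is linked across 1 clause boundary (Ø).
It functions as the subject of "asked", so the gap sits immediately after word 4 ("admitted").
Base order: This manager admitted that Pablo asked whether a critic suspected that the curator had approved the letter last month.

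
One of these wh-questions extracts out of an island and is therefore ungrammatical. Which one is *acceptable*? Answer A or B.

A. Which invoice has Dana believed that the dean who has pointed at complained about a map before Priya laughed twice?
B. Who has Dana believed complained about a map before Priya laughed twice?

B

In A, the wh-phrase is extracted from inside a complex-NP island (relative clause) (introduced by "who"), which blocks movement.
In B, the extraction path crosses only that-complement boundaries, which are transparent.
So B is grammatical.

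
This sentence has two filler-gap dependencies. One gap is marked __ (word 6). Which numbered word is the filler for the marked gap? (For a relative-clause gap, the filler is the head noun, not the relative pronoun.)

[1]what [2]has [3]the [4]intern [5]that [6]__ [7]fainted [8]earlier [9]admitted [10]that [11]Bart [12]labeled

4

The marked gap is inside the relative clause, the subject of "fainted".
Its filler is the head noun "intern" (via "that"), at word 4.
(The other dependency links word 1 to a gap after word 12.)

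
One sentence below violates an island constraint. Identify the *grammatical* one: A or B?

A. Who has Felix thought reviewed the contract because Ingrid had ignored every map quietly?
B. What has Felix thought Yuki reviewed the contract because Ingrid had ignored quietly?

In B, the wh-phrase is extracted from inside an adjunct island (introduced by "because"), which blocks movement.
In A, the extraction path crosses only that-complement boundaries, which are transparent.
So A is grammatical.

A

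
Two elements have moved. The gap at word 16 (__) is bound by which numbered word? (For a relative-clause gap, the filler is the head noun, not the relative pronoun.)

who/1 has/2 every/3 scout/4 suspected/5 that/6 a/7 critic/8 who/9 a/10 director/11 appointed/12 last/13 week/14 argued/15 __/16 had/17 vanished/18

1

The marked gap is the subject of "vanished".
Its filler is the fronted wh-phrase "who", at word 1.
(The other dependency links word 8 to a gap after word 12.)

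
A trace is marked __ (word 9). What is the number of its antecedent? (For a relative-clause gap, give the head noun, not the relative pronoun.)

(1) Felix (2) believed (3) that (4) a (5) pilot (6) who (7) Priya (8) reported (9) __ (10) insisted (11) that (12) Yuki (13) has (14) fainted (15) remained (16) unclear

5

The gap at 9 is the subject of "insisted", inside a relative clause.
The relative pronoun is "who" (word 6); it is bound by the head noun immediately before it.
Its filler is the head noun "pilot", at word 5.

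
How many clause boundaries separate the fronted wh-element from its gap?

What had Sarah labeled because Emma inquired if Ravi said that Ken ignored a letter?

"what" originates inside the matrix clause — no clause boundary is crossed.

0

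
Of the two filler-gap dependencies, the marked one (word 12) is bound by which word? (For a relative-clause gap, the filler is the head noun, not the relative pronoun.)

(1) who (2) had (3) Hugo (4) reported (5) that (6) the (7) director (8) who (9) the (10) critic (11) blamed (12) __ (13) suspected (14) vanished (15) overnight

The marked gap is inside the relative clause, the direct object of "blamed".
Its filler is the head noun "director" (via "who"), at word 7.
(The other dependency links word 1 to a gap after word 13.)

7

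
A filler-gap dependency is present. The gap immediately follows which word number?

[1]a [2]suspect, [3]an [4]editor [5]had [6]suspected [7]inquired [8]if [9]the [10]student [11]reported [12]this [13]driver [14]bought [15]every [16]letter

The displaced element is "a suspect" (word 2).
It is linked across 1 clause boundary (Ø).
It functions as the subject of "inquired", so the gap sits immediately after word 6 ("suspected").
Base order: An editor had suspected that a suspect inquired if the student reported this driver bought every letter.

6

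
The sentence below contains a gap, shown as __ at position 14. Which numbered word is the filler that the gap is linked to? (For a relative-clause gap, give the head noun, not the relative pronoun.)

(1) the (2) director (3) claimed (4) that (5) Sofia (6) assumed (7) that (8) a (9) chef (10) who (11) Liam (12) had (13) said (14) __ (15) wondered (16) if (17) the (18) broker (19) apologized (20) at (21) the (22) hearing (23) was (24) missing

The gap at 14 is the subject of "wondered", inside a relative clause.
The relative pronoun is "who" (word 10); it is bound by the head noun immediately before it.
Its filler is the head noun "chef", at word 9.

9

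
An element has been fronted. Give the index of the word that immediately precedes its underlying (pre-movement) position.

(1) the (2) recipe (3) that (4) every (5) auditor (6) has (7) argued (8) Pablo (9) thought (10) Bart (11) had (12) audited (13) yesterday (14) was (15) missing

The displaced element is "the recipe" (word 2).
It is linked across 2 clause boundaries (Ø → Ø).
It functions as the direct object of "audited", so the gap sits immediately after word 12 ("audited").
Base order: Every auditor has argued Pablo thought Bart had audited the recipe yesterday.

12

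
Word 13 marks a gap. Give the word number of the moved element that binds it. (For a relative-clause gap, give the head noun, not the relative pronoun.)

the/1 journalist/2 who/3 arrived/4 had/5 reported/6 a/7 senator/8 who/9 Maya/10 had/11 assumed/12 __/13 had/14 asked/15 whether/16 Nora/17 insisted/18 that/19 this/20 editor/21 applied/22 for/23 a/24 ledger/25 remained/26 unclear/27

The gap at 13 is the subject of "asked", inside a relative clause.
The relative pronoun is "who" (word 9); it is bound by the head noun immediately before it.
Its filler is the head noun "senator", at word 8.

8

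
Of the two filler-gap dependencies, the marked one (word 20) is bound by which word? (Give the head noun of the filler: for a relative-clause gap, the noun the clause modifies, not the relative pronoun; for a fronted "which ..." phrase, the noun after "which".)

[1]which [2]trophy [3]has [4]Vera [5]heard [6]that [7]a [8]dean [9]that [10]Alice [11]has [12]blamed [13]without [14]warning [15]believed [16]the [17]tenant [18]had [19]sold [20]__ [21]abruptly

The marked gap is the direct object of "sold".
Its filler is the fronted wh-phrase "which trophy", at word 2.
(The other dependency links word 8 to a gap after word 12.)

2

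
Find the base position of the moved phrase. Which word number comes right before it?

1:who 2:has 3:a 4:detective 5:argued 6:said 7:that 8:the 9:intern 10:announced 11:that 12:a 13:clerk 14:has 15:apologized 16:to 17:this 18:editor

The displaced element is "who" (word 1).
It is linked across 1 clause boundary (Ø).
It functions as the subject of "said", so the gap sits immediately after word 5 ("argued").
Base order: A detective has argued who said that the intern announced that a clerk has apologized to this editor.

5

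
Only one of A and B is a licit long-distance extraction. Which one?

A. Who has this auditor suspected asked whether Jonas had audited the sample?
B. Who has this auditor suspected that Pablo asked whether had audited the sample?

In B, the wh-phrase is extracted from inside a wh-island (introduced by "whether"), which blocks movement.
In A, the extraction path crosses only that-complement boundaries, which are transparent.
So A is grammatical.

A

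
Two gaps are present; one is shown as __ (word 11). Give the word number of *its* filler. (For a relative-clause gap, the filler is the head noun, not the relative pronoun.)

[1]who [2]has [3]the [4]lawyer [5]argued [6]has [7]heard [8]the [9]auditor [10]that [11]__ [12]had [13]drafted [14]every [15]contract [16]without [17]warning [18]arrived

9

The marked gap is inside the relative clause, the subject of "drafted".
Its filler is the head noun "auditor" (via "that"), at word 9.
(The other dependency links word 1 to a gap after word 5.)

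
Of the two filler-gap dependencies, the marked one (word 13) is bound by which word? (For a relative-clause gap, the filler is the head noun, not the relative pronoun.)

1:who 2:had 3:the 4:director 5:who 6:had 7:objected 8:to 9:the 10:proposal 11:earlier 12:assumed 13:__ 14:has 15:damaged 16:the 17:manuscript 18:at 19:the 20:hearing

The marked gap is the subject of "damaged".
Its filler is the fronted wh-phrase "who", at word 1.
(The other dependency links word 4 to a gap after word 5.)

1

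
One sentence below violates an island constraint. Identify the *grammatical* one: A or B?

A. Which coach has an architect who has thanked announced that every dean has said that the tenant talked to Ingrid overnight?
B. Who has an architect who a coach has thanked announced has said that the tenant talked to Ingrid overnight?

B

In A, the wh-phrase is extracted from inside a complex-NP island (relative clause) (introduced by "who"), which blocks movement.
In B, the extraction path crosses only that-complement boundaries, which are transparent.
So B is grammatical.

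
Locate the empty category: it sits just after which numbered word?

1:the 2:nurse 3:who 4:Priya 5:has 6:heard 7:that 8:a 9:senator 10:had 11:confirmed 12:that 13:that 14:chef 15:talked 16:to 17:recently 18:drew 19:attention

16

The displaced element is "the nurse" (word 2).
It is linked across 2 clause boundaries (that → that).
It functions as the object of the preposition "to" of "talked", so the gap sits immediately after word 16 ("to").
Base order: Priya has heard that a senator had confirmed that that chef talked to the nurse recently.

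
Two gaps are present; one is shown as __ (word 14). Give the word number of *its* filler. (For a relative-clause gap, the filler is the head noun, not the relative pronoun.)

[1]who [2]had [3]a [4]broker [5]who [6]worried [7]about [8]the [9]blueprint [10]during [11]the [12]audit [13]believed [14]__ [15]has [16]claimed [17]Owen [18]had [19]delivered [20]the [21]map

1

The marked gap is the subject of "claimed".
Its filler is the fronted wh-phrase "who", at word 1.
(The other dependency links word 4 to a gap after word 5.)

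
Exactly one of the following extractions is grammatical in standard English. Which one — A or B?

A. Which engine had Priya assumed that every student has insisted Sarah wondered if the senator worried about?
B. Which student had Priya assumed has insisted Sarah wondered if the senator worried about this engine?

B

In A, the wh-phrase is extracted from inside a wh-island (introduced by "if"), which blocks movement.
In B, the extraction path crosses only that-complement boundaries, which are transparent.
So B is grammatical.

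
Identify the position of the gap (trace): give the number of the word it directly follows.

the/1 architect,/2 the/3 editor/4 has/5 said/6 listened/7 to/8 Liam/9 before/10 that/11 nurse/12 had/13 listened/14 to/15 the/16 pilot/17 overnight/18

6

The displaced element is "the architect" (word 2).
It is linked across 1 clause boundary (Ø).
It functions as the subject of "listened", so the gap sits immediately after word 6 ("said").
Base order: The editor has said the architect listened to Liam before that nurse had listened to the pilot overnight.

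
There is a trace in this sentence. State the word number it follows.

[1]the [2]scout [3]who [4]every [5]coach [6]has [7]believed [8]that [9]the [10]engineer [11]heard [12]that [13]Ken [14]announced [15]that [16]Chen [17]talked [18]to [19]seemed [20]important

18

The displaced element is "the scout" (word 2).
It is linked across 3 clause boundaries (that → that → that).
It functions as the object of the preposition "to" of "talked", so the gap sits immediately after word 18 ("to").
Base order: Every coach has believed that the engineer heard that Ken announced that Chen talked to the scout.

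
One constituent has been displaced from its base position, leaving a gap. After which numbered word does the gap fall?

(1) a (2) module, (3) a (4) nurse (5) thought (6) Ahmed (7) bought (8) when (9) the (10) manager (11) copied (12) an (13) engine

7

The displaced element is "a module" (word 2).
It is linked across 1 clause boundary (Ø).
It functions as the direct object of "bought", so the gap sits immediately after word 7 ("bought").
Base order: A nurse thought Ahmed bought a module when the manager copied an engine.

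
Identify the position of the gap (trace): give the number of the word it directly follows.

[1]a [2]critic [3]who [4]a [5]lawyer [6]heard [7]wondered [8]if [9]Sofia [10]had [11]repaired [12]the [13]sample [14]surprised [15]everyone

6

The displaced element is "a critic" (word 2).
It is linked across 1 clause boundary (Ø).
It functions as the subject of "wondered", so the gap sits immediately after word 6 ("heard").
Base order: A lawyer heard that a critic wondered if Sofia had repaired the sample.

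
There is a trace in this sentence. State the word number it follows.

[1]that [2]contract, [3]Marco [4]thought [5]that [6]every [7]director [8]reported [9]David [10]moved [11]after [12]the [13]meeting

The displaced element is "that contract" (word 2).
It is linked across 2 clause boundaries (that → Ø).
It functions as the direct object of "moved", so the gap sits immediately after word 10 ("moved").
Base order: Marco thought that every director reported David moved that contract after the meeting.

10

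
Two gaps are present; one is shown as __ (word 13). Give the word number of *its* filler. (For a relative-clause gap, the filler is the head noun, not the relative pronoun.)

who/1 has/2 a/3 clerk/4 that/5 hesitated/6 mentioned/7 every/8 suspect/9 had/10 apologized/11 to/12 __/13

1

The marked gap is the object of the preposition "to" of "apologized".
Its filler is the fronted wh-phrase "who", at word 1.
(The other dependency links word 4 to a gap after word 5.)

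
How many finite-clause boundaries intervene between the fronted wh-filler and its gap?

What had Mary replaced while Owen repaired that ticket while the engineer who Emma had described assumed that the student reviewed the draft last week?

"what" originates inside the matrix clause — no clause boundary is crossed.

0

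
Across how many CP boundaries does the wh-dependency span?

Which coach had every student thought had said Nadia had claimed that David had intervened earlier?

1

"which coach" is extracted from the subject of "said".
Boundaries crossed, outermost first: [Ø] — 1 in total.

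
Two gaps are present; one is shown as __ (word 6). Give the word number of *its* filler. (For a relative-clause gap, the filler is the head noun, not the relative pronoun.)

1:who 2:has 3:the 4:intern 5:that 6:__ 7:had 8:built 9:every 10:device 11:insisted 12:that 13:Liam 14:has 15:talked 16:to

The marked gap is inside the relative clause, the subject of "built".
Its filler is the head noun "intern" (via "that"), at word 4.
(The other dependency links word 1 to a gap after word 16.)

4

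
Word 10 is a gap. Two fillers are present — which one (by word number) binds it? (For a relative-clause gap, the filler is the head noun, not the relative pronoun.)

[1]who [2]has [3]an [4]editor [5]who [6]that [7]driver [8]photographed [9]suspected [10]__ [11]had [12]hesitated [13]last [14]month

1

The marked gap is the subject of "hesitated".
Its filler is the fronted wh-phrase "who", at word 1.
(The other dependency links word 4 to a gap after word 8.)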